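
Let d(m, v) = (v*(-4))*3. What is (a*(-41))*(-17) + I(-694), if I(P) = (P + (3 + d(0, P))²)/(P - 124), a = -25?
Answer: -83658517/818 ≈ -1.0227e+5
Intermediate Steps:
d(m, v) = -12*v (d(m, v) = -4*v*3 = -12*v)
I(P) = (P + (3 - 12*P)²)/(-124 + P) (I(P) = (P + (3 - 12*P)²)/(P - 124) = (P + (3 - 12*P)²)/(-124 + P))
(a*(-41))*(-17) + I(-694) = -25*(-41)*(-17) + (-694 + 9*(-1 + 4*(-694))²)/(-124 - 694) = 1025*(-17) + (-694 + 9*(-1 - 2776)²)/(-818) = -17425 - (-694 + 9*(-2777)²)/818 = -17425 - (-694 + 9*7711729)/818 = -17425 - (-694 + 69405561)/818 = -17425 - 1/818*69404867 = -17425 - 69404867/818 = -83658517/818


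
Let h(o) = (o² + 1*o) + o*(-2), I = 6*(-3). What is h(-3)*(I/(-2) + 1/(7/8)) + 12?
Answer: 936/7 ≈ 133.71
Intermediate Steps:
I = -18
h(o) = o² - o (h(o) = (o² + o) - 2*o = (o + o²) - 2*o = o² - o)
h(-3)*(I/(-2) + 1/(7/8)) + 12 = (-3*(-1 - 3))*(-18/(-2) + 1/(7/8)) + 12 = (-3*(-4))*(-18*(-½) + 1/(7*(⅛))) + 12 = 12*(9 + 1/(7/8)) + 12 = 12*(9 + 1*(8/7)) + 12 = 12*(9 + 8/7) + 12 = 12*(71/7) + 12 = 852/7 + 12 = 936/7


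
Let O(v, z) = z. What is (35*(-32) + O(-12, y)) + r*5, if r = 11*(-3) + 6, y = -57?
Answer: -1312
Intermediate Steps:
r = -27 (r = -33 + 6 = -27)
(35*(-32) + O(-12, y)) + r*5 = (35*(-32) - 57) - 27*5 = (-1120 - 57) - 135 = -1177 - 135 = -1312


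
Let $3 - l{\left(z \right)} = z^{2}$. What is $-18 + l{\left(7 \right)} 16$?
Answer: $-754$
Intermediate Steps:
$l{\left(z \right)} = 3 - z^{2}$
$-18 + l{\left(7 \right)} 16 = -18 + \left(3 - 7^{2}\right) 16 = -18 + \left(3 - 49\right) 16 = -18 - 736 = -754$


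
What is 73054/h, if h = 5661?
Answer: 73054/5661 ≈ 12.905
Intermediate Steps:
73054/h = 73054/5661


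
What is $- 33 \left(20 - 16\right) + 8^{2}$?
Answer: $-68$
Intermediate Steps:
$- 33 \left(20 - 16\right) + 8^{2} = \left(-33\right) 4 + 64 = -132 + 64 = -68$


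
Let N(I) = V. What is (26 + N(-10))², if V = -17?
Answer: 81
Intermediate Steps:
N(I) = -17
(26 + N(-10))² = (26 - 17)² = 9² = 81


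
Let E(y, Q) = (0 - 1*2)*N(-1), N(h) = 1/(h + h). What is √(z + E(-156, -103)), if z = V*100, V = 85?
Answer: √8501 ≈ 92.201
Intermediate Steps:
N(h) = 1/(2*h)
E(y, Q) = 1 (E(y, Q) = (0 - 1*2)*((½)/(-1)) = (0 - 2)*((½)*(-1)) = -2*(-½) = 1)
z = 8500 (z = 85*100 = 8500)
√(z + E(-156, -103)) = √(8500 + 1) = √8501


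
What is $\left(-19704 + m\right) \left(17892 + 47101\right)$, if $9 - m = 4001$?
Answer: $-1540074128$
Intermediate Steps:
$m = -3992$ ($m = 9 - 4001 = -3992$)
$\left(-19704 + m\right) \left(17892 + 47101\right) = \left(-19704 - 3992\right) \left(17892 + 47101\right) = \left(-23696\right) 64993 = -1540074128$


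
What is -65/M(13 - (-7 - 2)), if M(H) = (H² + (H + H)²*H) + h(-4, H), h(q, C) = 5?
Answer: -65/43081 ≈ -0.0015088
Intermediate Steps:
M(H) = 5 + H² + 4*H³ (M(H) = (H² + (H + H)²*H) + 5 = (H² + (2*H)²*H) + 5 = (H² + (4*H²)*H) + 5 = (H² + 4*H³) + 5 = 5 + H² + 4*H³)
-65/M(13 - (-7 - 2)) = -65/(5 + (13 - (-7 - 2))² + 4*(13 - (-7 - 2))³) = -65/(5 + (13 - 1*(-9))² + 4*(13 - 1*(-9))³) = -65/(5 + (13 + 9)² + 4*(13 + 9)³) = -65/(5 + 22² + 4*22³) = -65/(5 + 484 + 4*10648) = -65/(5 + 484 + 42592) = -65/43081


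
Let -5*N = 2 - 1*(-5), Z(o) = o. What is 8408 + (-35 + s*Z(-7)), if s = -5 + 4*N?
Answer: 42236/5 ≈ 8447.2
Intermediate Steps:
N = -7/5 (N = -(2 - 1*(-5))/5 = -(2 + 5)/5 = -⅕*7 = -7/5 ≈ -1.4000)
s = -53/5 (s = -5 + 4*(-7/5) = -5 - 28/5 = -53/5 ≈ -10.600)
8408 + (-35 + s*Z(-7)) = 8408 + (-35 - 53/5*(-7)) = 8408 + (-35 + 371/5) = 8408 + 196/5 = 42236/5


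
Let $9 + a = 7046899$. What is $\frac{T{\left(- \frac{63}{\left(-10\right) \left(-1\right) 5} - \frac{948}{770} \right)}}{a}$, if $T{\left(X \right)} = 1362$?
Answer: $\frac{681}{3523445} \approx 0.00019328$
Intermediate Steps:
$a = 7046890$ ($a = -9 + 7046899 = 7046890$)
$\frac{T{\left(- \frac{63}{\left(-10\right) \left(-1\right) 5} - \frac{948}{770} \right)}}{a} = \frac{1362}{7046890} = 1362 \cdot \frac{1}{7046890} = \frac{681}{3523445}$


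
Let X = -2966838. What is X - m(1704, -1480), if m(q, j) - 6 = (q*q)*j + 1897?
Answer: 4294382939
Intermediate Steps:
m(q, j) = 1903 + j*q² (m(q, j) = 6 + ((q*q)*j + 1897) = 6 + (q²*j + 1897) = 6 + (j*q² + 1897) = 6 + (1897 + j*q²) = 1903 + j*q²)
X - m(1704, -1480) = -2966838 - (1903 - 1480*1704²) = -2966838 - (1903 - 1480*2903616) = -2966838 - (1903 - 4297351680) = -2966838 - 1*(-4297349777) = -2966838 + 4297349777 = 4294382939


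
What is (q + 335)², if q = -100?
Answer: 55225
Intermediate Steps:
(q + 335)² = (-100 + 335)² = 235² = 55225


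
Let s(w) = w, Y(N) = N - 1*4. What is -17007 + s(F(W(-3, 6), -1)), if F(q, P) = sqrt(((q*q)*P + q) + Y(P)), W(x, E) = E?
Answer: -17007 + I*sqrt(35) ≈ -17007.0 + 5.9161*I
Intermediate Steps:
Y(N) = -4 + N (Y(N) = N - 4 = -4 + N)
F(q, P) = sqrt(-4 + P + q + P*q**2) (F(q, P) = sqrt(((q*q)*P + q) + (-4 + P)) = sqrt((q**2*P + q) + (-4 + P)) = sqrt((P*q**2 + q) + (-4 + P)) = sqrt((q + P*q**2) + (-4 + P)) = sqrt(-4 + P + q + P*q**2))
-17007 + s(F(W(-3, 6), -1)) = -17007 + sqrt(-4 - 1 + 6 - 1*6**2) = -17007 + sqrt(-4 - 1 + 6 - 1*36) = -17007 + sqrt(-4 - 1 + 6 - 36) = -17007 + sqrt(-35) = -17007 + I*sqrt(35)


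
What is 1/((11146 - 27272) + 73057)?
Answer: 1/56931 ≈ 1.7565e-5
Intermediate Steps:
1/((11146 - 27272) + 73057) = 1/(-16126 + 73057) = 1/56931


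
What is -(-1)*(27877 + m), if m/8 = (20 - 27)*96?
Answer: 22501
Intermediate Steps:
m = -5376 (m = 8*((20 - 27)*96) = 8*(-7*96) = 8*(-672) = -5376)
-(-1)*(27877 + m) = -(-1)*(27877 - 5376) = -(-1)*22501 = -1*(-22501) = 22501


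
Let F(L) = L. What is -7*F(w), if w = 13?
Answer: -91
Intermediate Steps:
-7*F(w) = -7*13 = -91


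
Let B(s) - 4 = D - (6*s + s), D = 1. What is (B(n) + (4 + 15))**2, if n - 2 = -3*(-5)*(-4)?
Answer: 184900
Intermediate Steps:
n = -58 (n = 2 - 3*(-5)*(-4) = 2 + 15*(-4) = 2 - 60 = -58)
B(s) = 5 - 7*s (B(s) = 4 + (1 - (6*s + s)) = 4 + (1 - 7*s) = 5 - 7*s)
(B(n) + (4 + 15))**2 = ((5 - 7*(-58)) + (4 + 15))**2 = ((5 + 406) + 19)**2 = (411 + 19)**2 = 430**2 = 184900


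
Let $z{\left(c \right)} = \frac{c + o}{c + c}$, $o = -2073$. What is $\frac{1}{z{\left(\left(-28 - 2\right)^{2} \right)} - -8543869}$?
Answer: $\frac{600}{5126321009} \approx 1.1704 \cdot 10^{-7}$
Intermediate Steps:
$z{\left(c \right)} = \frac{-2073 + c}{2 c}$ ($z{\left(c \right)} = \frac{c - 2073}{c + c} = \frac{-2073 + c}{2 c}$)
$\frac{1}{z{\left(\left(-28 - 2\right)^{2} \right)} - -8543869} = \frac{1}{\frac{-2073 + \left(-28 - 2\right)^{2}}{2 \left(-28 - 2\right)^{2}} - -8543869} = \frac{1}{\frac{-2073 + \left(-30\right)^{2}}{2 \left(-30\right)^{2}} + 8543869} = \frac{1}{\frac{-2073 + 900}{2 \cdot 900} + 8543869} = \frac{1}{\frac{1}{2} \cdot \frac{1}{900} \left(-1173\right) + 8543869} = \frac{1}{- \frac{391}{600} + 8543869} = \frac{1}{\frac{5126321009}{600}} = \frac{600}{5126321009}$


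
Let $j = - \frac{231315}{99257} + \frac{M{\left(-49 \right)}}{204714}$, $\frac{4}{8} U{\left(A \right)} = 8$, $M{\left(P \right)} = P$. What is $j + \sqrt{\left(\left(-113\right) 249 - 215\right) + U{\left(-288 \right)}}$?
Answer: $- \frac{47358282503}{20319297498} + 4 i \sqrt{1771} \approx -2.3307 + 168.33 i$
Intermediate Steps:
$U{\left(A \right)} = 16$ ($U{\left(A \right)} = 2 \cdot 8 = 16$)
$j = - \frac{47358282503}{20319297498}$ ($j = - \frac{231315}{99257} - \frac{49}{204714} = - \frac{47358282503}{20319297498} \approx -2.3307$)
$j + \sqrt{\left(\left(-113\right) 249 - 215\right) + U{\left(-288 \right)}} = - \frac{47358282503}{20319297498} + \sqrt{\left(\left(-113\right) 249 - 215\right) + 16} = - \frac{47358282503}{20319297498} + \sqrt{\left(-28137 - 215\right) + 16} = - \frac{47358282503}{20319297498} + \sqrt{-28352 + 16} = - \frac{47358282503}{20319297498} + \sqrt{-28336} = - \frac{47358282503}{20319297498} + 4 i \sqrt{1771}$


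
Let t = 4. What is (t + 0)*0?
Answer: 0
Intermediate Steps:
(t + 0)*0 = (4 + 0)*0 = 4*0 = 0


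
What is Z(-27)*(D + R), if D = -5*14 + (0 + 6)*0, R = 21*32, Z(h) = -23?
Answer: -13846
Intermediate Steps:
R = 672
D = -70 (D = -70 + 6*0 = -70 + 0 = -70)
Z(-27)*(D + R) = -23*(-70 + 672) = -23*602 = -13846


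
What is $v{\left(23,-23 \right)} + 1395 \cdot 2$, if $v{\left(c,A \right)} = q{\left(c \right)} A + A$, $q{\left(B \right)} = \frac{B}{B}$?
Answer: $2744$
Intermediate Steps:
$q{\left(B \right)} = 1$
$v{\left(c,A \right)} = 2 A$ ($v{\left(c,A \right)} = 1 A + A = A + A = 2 A$)
$v{\left(23,-23 \right)} + 1395 \cdot 2 = 2 \left(-23\right) + 1395 \cdot 2 = -46 + 2790 = 2744$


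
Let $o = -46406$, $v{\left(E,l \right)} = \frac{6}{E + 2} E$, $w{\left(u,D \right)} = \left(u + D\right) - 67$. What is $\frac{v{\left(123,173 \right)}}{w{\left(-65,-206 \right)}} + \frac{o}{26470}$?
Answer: $- \frac{99009418}{55917875} \approx -1.7706$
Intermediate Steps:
$w{\left(u,D \right)} = -67 + D + u$ ($w{\left(u,D \right)} = \left(D + u\right) - 67 = -67 + D + u$)
$v{\left(E,l \right)} = \frac{6 E}{2 + E}$ ($v{\left(E,l \right)} = \frac{6}{2 + E} E = \frac{6 E}{2 + E}$)
$\frac{v{\left(123,173 \right)}}{w{\left(-65,-206 \right)}} + \frac{o}{26470} = \frac{6 \cdot 123 \frac{1}{2 + 123}}{-67 - 206 - 65} - \frac{46406}{26470} = \frac{6 \cdot 123 \cdot \frac{1}{125}}{-338} - \frac{23203}{13235} = 6 \cdot 123 \cdot \frac{1}{125} \left(- \frac{1}{338}\right) - \frac{23203}{13235} = \frac{738}{125} \left(- \frac{1}{338}\right) - \frac{23203}{13235} = - \frac{369}{21125} - \frac{23203}{13235} = - \frac{99009418}{55917875}$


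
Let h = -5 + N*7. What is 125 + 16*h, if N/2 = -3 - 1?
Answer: -851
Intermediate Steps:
N = -8 (N = 2*(-3 - 1) = 2*(-4) = -8)
h = -61 (h = -5 - 8*7 = -5 - 56 = -61)
125 + 16*h = 125 + 16*(-61) = 125 - 976 = -851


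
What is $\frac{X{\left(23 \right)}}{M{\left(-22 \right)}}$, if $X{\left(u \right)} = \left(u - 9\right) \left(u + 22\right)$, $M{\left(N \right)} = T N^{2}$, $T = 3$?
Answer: $\frac{105}{242} \approx 0.43388$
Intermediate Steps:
$M{\left(N \right)} = 3 N^{2}$
$X{\left(u \right)} = \left(-9 + u\right) \left(22 + u\right)$
$\frac{X{\left(23 \right)}}{M{\left(-22 \right)}} = \frac{-198 + 23^{2} + 13 \cdot 23}{3 \left(-22\right)^{2}} = \frac{-198 + 529 + 299}{3 \cdot 484} = \frac{630}{1452} = 630 \cdot \frac{1}{1452} = \frac{105}{242}$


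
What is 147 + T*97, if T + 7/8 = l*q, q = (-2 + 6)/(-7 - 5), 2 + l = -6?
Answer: 7699/24 ≈ 320.79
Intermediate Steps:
l = -8 (l = -2 - 6 = -8)
q = -⅓ (q = 4/(-12) = 4*(-1/12) = -⅓ ≈ -0.33333)
T = 43/24 (T = -7/8 - 8*(-⅓) = -7/8 + 8/3 = 43/24 ≈ 1.7917)
147 + T*97 = 147 + (43/24)*97 = 147 + 4171/24 = 7699/24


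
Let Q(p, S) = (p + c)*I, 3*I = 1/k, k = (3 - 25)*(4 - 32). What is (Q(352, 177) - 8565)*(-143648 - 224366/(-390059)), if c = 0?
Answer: 10077786450929626/8191239 ≈ 1.2303e+9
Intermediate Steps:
k = 616 (k = -22*(-28) = 616)
I = 1/1848 (I = (⅓)/616 = (⅓)*(1/616) = 1/1848 ≈ 0.00054113)
Q(p, S) = p/1848 (Q(p, S) = (p + 0)*(1/1848) = p*(1/1848) = p/1848)
(Q(352, 177) - 8565)*(-143648 - 224366/(-390059)) = ((1/1848)*352 - 8565)*(-143648 - 224366/(-390059)) = (4/21 - 8565)*(-143648 - 224366*(-1/390059)) = -179861*(-143648 + 224366/390059)/21 = -179861/21*(-56030970866/390059) = 10077786450929626/8191239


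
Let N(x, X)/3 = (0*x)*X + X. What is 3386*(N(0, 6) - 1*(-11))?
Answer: 98194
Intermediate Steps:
N(x, X) = 3*X (N(x, X) = 3*((0*x)*X + X) = 3*(0*X + X) = 3*(0 + X) = 3*X)
3386*(N(0, 6) - 1*(-11)) = 3386*(3*6 - 1*(-11)) = 3386*(18 + 11) = 3386*29 = 98194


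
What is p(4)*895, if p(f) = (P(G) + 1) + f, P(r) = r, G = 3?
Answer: 7160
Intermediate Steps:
p(f) = 4 + f (p(f) = (3 + 1) + f = 4 + f)
p(4)*895 = (4 + 4)*895 = 8*895 = 7160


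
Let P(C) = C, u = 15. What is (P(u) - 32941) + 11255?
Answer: -21671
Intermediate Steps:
(P(u) - 32941) + 11255 = (15 - 32941) + 11255 = -32926 + 11255 = -21671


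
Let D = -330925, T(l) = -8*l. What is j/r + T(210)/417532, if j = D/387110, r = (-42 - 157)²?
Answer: -1294623810095/320037090330226 ≈ -0.0040452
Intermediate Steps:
r = 39601 (r = (-199)² = 39601)
j = -66185/77422 (j = -330925/387110 = -330925*1/387110 = -66185/77422 ≈ -0.85486)
j/r + T(210)/417532 = -66185/77422/39601 - 8*210/417532 = -66185/77422*1/39601 - 1680*1/417532 = -66185/3065988622 - 420/104383 = -1294623810095/320037090330226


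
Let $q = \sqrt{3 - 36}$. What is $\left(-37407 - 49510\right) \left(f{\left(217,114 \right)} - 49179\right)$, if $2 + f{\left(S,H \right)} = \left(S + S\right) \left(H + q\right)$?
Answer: $-25640515 - 37721978 i \sqrt{33} \approx -2.5641 \cdot 10^{7} - 2.167 \cdot 10^{8} i$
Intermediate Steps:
$q = i \sqrt{33}$ ($q = \sqrt{-33} = i \sqrt{33} \approx 5.7446 i$)
$f{\left(S,H \right)} = -2 + 2 S \left(H + i \sqrt{33}\right)$ ($f{\left(S,H \right)} = -2 + \left(S + S\right) \left(H + i \sqrt{33}\right) = -2 + 2 S \left(H + i \sqrt{33}\right)$)
$\left(-37407 - 49510\right) \left(f{\left(217,114 \right)} - 49179\right) = \left(-37407 - 49510\right) \left(\left(-2 + 2 \cdot 114 \cdot 217 + 2 i 217 \sqrt{33}\right) - 49179\right) = - 86917 \left(\left(-2 + 49476 + 434 i \sqrt{33}\right) - 49179\right) = - 86917 \left(\left(49474 + 434 i \sqrt{33}\right) - 49179\right) = - 86917 \left(295 + 434 i \sqrt{33}\right) = -25640515 - 37721978 i \sqrt{33}$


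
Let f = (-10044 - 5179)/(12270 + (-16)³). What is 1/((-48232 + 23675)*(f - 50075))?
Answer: 8174/10051874400061 ≈ 8.1318e-10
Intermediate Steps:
f = -15223/8174 (f = -15223/(12270 - 4096) = -15223/8174 ≈ -1.8624)
1/((-48232 + 23675)*(f - 50075)) = 1/((-48232 + 23675)*(-15223/8174 - 50075)) = 1/(-24557*(-409328273/8174)) = 1/(10051874400061/8174) = 8174/10051874400061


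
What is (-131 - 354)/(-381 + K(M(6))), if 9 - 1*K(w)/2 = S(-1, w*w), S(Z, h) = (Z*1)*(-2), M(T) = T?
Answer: 485/367 ≈ 1.3215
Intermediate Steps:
S(Z, h) = -2*Z (S(Z, h) = Z*(-2) = -2*Z)
K(w) = 14 (K(w) = 18 - (-4)*(-1) = 18 - 2*2 = 18 - 4 = 14)
(-131 - 354)/(-381 + K(M(6))) = (-131 - 354)/(-381 + 14) = -485/(-367) = -485*(-1/367) = 485/367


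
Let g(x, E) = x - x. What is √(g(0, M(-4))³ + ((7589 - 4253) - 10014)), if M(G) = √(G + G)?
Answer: 3*I*√742 ≈ 81.719*I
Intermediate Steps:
M(G) = √2*√G (M(G) = √(2*G) = √2*√G)
g(x, E) = 0
√(g(0, M(-4))³ + ((7589 - 4253) - 10014)) = √(0³ + ((7589 - 4253) - 10014)) = √(0 + (3336 - 10014)) = √(0 - 6678) = √(-6678) = 3*I*√742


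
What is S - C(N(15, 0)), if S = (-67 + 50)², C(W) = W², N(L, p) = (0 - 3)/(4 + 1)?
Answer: 7216/25 ≈ 288.64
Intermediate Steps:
N(L, p) = -⅗ (N(L, p) = -3/5 = -3*⅕ = -⅗)
S = 289 (S = (-17)² = 289)
S - C(N(15, 0)) = 289 - (-⅗)² = 289 - 1*9/25 = 289 - 9/25 = 7216/25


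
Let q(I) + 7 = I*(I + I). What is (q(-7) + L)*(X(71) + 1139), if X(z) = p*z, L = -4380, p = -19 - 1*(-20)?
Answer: -5189690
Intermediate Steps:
q(I) = -7 + 2*I² (q(I) = -7 + I*(I + I) = -7 + I*(2*I) = -7 + 2*I²)
p = 1 (p = -19 + 20 = 1)
X(z) = z (X(z) = 1*z = z)
(q(-7) + L)*(X(71) + 1139) = ((-7 + 2*(-7)²) - 4380)*(71 + 1139) = ((-7 + 2*49) - 4380)*1210 = ((-7 + 98) - 4380)*1210 = (91 - 4380)*1210 = -4289*1210 = -5189690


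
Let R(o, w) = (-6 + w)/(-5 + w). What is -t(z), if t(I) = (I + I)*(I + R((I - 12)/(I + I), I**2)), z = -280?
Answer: -2449687072/15679 ≈ -1.5624e+5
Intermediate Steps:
R(o, w) = (-6 + w)/(-5 + w)
t(I) = 2*I*(I + (-6 + I**2)/(-5 + I**2)) (t(I) = (I + I)*(I + (-6 + I**2)/(-5 + I**2)) = (2*I)*(I + (-6 + I**2)/(-5 + I**2)) = 2*I*(I + (-6 + I**2)/(-5 + I**2)))
-t(z) = -2*(-280)*(-6 + (-280)**2 - 280*(-5 + (-280)**2))/(-5 + (-280)**2) = -2*(-280)*(-6 + 78400 - 280*(-5 + 78400))/(-5 + 78400) = -2*(-280)*(-6 + 78400 - 280*78395)/78395 = -2*(-280)*(-6 + 78400 - 21950600)/78395 = -2*(-280)*(-21872206)/78395 = -1*2449687072/15679 = -2449687072/15679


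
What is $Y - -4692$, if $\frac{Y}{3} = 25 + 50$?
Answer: $4917$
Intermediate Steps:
$Y = 225$ ($Y = 3 \left(25 + 50\right) = 3 \cdot 75 = 225$)
$Y - -4692 = 225 - -4692 = 225 + 4692 = 4917$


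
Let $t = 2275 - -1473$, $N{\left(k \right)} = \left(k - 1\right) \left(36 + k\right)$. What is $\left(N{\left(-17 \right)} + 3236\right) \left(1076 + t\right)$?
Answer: $13960656$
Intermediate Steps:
$N{\left(k \right)} = \left(-1 + k\right) \left(36 + k\right)$
$t = 3748$ ($t = 2275 + 1473 = 3748$)
$\left(N{\left(-17 \right)} + 3236\right) \left(1076 + t\right) = \left(\left(-36 + \left(-17\right)^{2} + 35 \left(-17\right)\right) + 3236\right) \left(1076 + 3748\right) = \left(\left(-36 + 289 - 595\right) + 3236\right) 4824 = \left(-342 + 3236\right) 4824 = 2894 \cdot 4824 = 13960656$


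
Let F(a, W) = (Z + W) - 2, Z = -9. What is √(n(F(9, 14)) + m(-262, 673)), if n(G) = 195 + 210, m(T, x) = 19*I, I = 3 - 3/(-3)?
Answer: √481 ≈ 21.932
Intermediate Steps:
I = 4 (I = 3 - 3*(-⅓) = 3 + 1 = 4)
F(a, W) = -11 + W (F(a, W) = (-9 + W) - 2 = -11 + W)
m(T, x) = 76 (m(T, x) = 19*4 = 76)
n(G) = 405
√(n(F(9, 14)) + m(-262, 673)) = √(405 + 76) = √481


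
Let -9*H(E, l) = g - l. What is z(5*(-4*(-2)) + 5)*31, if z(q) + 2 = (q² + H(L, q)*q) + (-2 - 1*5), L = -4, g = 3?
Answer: 69006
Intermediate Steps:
H(E, l) = -⅓ + l/9 (H(E, l) = -(3 - l)/9 = -⅓ + l/9)
z(q) = -9 + q² + q*(-⅓ + q/9) (z(q) = -2 + ((q² + (-⅓ + q/9)*q) + (-2 - 1*5)) = -2 + ((q² + q*(-⅓ + q/9)) + (-2 - 5)) = -2 + ((q² + q*(-⅓ + q/9)) - 7) = -2 + (-7 + q² + q*(-⅓ + q/9)) = -9 + q² + q*(-⅓ + q/9))
z(5*(-4*(-2)) + 5)*31 = (-9 - (5*(-4*(-2)) + 5)/3 + 10*(5*(-4*(-2)) + 5)²/9)*31 = (-9 - (5*8 + 5)/3 + 10*(5*8 + 5)²/9)*31 = (-9 - (40 + 5)/3 + 10*(40 + 5)²/9)*31 = (-9 - ⅓*45 + (10/9)*45²)*31 = (-9 - 15 + (10/9)*2025)*31 = (-9 - 15 + 2250)*31 = 2226*31 = 69006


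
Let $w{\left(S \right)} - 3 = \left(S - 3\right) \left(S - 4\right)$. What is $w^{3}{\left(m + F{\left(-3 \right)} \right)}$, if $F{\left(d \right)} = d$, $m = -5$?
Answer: $2460375$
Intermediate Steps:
$w{\left(S \right)} = 3 + \left(-4 + S\right) \left(-3 + S\right)$ ($w{\left(S \right)} = 3 + \left(S - 3\right) \left(S - 4\right) = 3 + \left(-3 + S\right) \left(-4 + S\right) = 3 + \left(-4 + S\right) \left(-3 + S\right)$)
$w^{3}{\left(m + F{\left(-3 \right)} \right)} = \left(15 + \left(-5 - 3\right)^{2} - 7 \left(-5 - 3\right)\right)^{3} = \left(15 + \left(-8\right)^{2} - -56\right)^{3} = \left(15 + 64 + 56\right)^{3} = 135^{3} = 2460375$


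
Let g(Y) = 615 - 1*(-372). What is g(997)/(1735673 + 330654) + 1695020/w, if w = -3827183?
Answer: -3498688161919/7908211566841 ≈ -0.44241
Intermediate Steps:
g(Y) = 987 (g(Y) = 615 + 372 = 987)
g(997)/(1735673 + 330654) + 1695020/w = 987/(1735673 + 330654) + 1695020/(-3827183) = 987/2066327 + 1695020*(-1/3827183) = 987*(1/2066327) - 1695020/3827183 = 987/2066327 - 1695020/3827183 = -3498688161919/7908211566841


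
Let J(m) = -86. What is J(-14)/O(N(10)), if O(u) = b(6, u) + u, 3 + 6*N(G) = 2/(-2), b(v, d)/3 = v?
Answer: -129/26 ≈ -4.9615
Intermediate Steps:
b(v, d) = 3*v
N(G) = -⅔ (N(G) = -½ + (2/(-2))/6 = -½ + (2*(-½))/6 = -½ + (⅙)*(-1) = -½ - ⅙ = -⅔)
O(u) = 18 + u (O(u) = 3*6 + u = 18 + u)
J(-14)/O(N(10)) = -86/(18 - ⅔) = -86/52/3 = -86*3/52 = -129/26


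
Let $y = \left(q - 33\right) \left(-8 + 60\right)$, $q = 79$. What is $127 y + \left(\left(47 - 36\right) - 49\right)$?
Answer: $303746$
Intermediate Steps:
$y = 2392$ ($y = \left(79 - 33\right) \left(-8 + 60\right) = 46 \cdot 52 = 2392$)
$127 y + \left(\left(47 - 36\right) - 49\right) = 127 \cdot 2392 + \left(\left(47 - 36\right) - 49\right) = 303784 + \left(11 - 49\right) = 303784 - 38 = 303746$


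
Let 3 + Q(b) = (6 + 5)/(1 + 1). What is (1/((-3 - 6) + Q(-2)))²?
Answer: 4/169 ≈ 0.023669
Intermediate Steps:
Q(b) = 5/2 (Q(b) = -3 + (6 + 5)/(1 + 1) = -3 + 11/2 = 5/2)
(1/((-3 - 6) + Q(-2)))² = (1/((-3 - 6) + 5/2))² = (1/(-9 + 5/2))² = (1/(-13/2))² = (-2/13)² = 4/169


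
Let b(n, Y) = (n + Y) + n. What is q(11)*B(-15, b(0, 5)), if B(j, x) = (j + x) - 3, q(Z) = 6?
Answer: -78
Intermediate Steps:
b(n, Y) = Y + 2*n (b(n, Y) = (Y + n) + n = Y + 2*n)
B(j, x) = -3 + j + x
q(11)*B(-15, b(0, 5)) = 6*(-3 - 15 + (5 + 2*0)) = 6*(-3 - 15 + (5 + 0)) = 6*(-3 - 15 + 5) = 6*(-13) = -78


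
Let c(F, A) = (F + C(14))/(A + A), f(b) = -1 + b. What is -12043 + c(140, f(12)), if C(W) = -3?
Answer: -264809/22 ≈ -12037.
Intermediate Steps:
c(F, A) = (-3 + F)/(2*A) (c(F, A) = (F - 3)/(A + A) = (-3 + F)/((2*A)) = (-3 + F)*(1/(2*A)) = (-3 + F)/(2*A))
-12043 + c(140, f(12)) = -12043 + (-3 + 140)/(2*(-1 + 12)) = -12043 + (1/2)*137/11 = -12043 + (1/2)*(1/11)*137 = -12043 + 137/22 = -264809/22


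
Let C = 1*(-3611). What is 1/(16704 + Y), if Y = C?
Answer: 1/13093 ≈ 7.6377e-5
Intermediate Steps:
C = -3611
Y = -3611
1/(16704 + Y) = 1/(16704 - 3611) = 1/13093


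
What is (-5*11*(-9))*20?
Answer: 9900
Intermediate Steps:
(-5*11*(-9))*20 = -55*(-9)*20 = 495*20 = 9900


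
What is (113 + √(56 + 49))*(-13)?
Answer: -1469 - 13*√105 ≈ -1602.2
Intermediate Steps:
(113 + √(56 + 49))*(-13) = (113 + √105)*(-13) = -1469 - 13*√105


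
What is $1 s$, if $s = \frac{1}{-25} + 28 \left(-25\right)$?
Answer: $- \frac{17501}{25} \approx -700.04$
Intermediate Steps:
$s = - \frac{17501}{25}$ ($s = - \frac{1}{25} - 700 = - \frac{17501}{25} \approx -700.04$)
$1 s = 1 \left(- \frac{17501}{25}\right) = - \frac{17501}{25}$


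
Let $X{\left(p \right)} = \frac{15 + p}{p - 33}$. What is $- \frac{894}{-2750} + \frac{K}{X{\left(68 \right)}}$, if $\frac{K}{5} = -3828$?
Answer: $- \frac{921075399}{114125} \approx -8070.8$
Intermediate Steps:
$K = -19140$ ($K = 5 \left(-3828\right) = -19140$)
$X{\left(p \right)} = \frac{15 + p}{-33 + p}$
$- \frac{894}{-2750} + \frac{K}{X{\left(68 \right)}} = - \frac{894}{-2750} - \frac{19140}{\frac{1}{-33 + 68} \left(15 + 68\right)} = \left(-894\right) \left(- \frac{1}{2750}\right) - \frac{19140}{\frac{1}{35} \cdot 83} = \frac{447}{1375} - \frac{19140}{\frac{1}{35} \cdot 83} = \frac{447}{1375} - \frac{19140}{\frac{83}{35}} = \frac{447}{1375} - \frac{669900}{83} = - \frac{921075399}{114125}$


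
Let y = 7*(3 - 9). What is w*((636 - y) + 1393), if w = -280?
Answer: -579880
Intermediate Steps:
y = -42 (y = 7*(-6) = -42)
w*((636 - y) + 1393) = -280*((636 - 1*(-42)) + 1393) = -280*((636 + 42) + 1393) = -280*(678 + 1393) = -280*2071 = -579880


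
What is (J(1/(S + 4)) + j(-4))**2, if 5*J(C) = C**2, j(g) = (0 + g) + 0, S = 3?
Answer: 958441/60025 ≈ 15.967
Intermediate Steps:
j(g) = g (j(g) = g + 0 = g)
J(C) = C**2/5
(J(1/(S + 4)) + j(-4))**2 = ((1/(3 + 4))**2/5 - 4)**2 = ((1/7)**2/5 - 4)**2 = ((1/5)*(1/49) - 4)**2 = (1/245 - 4)**2 = (-979/245)**2 = 958441/60025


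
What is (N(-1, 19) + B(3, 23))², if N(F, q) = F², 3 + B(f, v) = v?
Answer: 441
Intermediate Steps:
B(f, v) = -3 + v
(N(-1, 19) + B(3, 23))² = ((-1)² + (-3 + 23))² = (1 + 20)² = 21² = 441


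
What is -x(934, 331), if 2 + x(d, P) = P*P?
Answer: -109559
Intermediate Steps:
x(d, P) = -2 + P**2 (x(d, P) = -2 + P*P = -2 + P**2)
-x(934, 331) = -(-2 + 331**2) = -(-2 + 109561) = -1*109559 = -109559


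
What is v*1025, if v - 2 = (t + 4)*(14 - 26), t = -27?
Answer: 284950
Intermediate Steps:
v = 278 (v = 2 + (-27 + 4)*(14 - 26) = 2 - 23*(-12) = 2 + 276 = 278)
v*1025 = 278*1025 = 284950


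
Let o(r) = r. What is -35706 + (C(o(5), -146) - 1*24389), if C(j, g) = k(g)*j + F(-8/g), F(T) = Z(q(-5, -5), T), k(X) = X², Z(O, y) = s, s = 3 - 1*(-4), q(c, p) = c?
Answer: 46492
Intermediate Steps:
s = 7 (s = 3 + 4 = 7)
Z(O, y) = 7
F(T) = 7
C(j, g) = 7 + j*g² (C(j, g) = g²*j + 7 = j*g² + 7 = 7 + j*g²)
-35706 + (C(o(5), -146) - 1*24389) = -35706 + ((7 + 5*(-146)²) - 1*24389) = -35706 + ((7 + 5*21316) - 24389) = -35706 + ((7 + 106580) - 24389) = -35706 + (106587 - 24389) = -35706 + 82198 = 46492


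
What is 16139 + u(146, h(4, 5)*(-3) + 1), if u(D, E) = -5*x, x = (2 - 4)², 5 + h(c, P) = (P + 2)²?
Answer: 16119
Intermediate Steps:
h(c, P) = -5 + (2 + P)² (h(c, P) = -5 + (P + 2)² = -5 + (2 + P)²)
x = 4 (x = (-2)² = 4)
u(D, E) = -20 (u(D, E) = -5*4 = -20)
16139 + u(146, h(4, 5)*(-3) + 1) = 16139 - 20 = 16119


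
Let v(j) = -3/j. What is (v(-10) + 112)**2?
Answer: 1261129/100 ≈ 12611.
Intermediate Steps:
(v(-10) + 112)**2 = (-3/(-10) + 112)**2 = (-3*(-1/10) + 112)**2 = (3/10 + 112)**2 = (1123/10)**2 = 1261129/100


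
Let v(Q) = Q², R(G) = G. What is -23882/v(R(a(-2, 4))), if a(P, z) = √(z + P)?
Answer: -11941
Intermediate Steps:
a(P, z) = √(P + z)
-23882/v(R(a(-2, 4))) = -23882/(-2 + 4) = -23882/((√2)²) = -23882/2 = -23882*½ = -11941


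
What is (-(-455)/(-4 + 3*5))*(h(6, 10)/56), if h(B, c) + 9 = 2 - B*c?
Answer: -4355/88 ≈ -49.489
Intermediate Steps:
h(B, c) = -7 - B*c (h(B, c) = -9 + (2 - B*c) = -7 - B*c)
(-(-455)/(-4 + 3*5))*(h(6, 10)/56) = (-(-455)/(-4 + 3*5))*((-7 - 1*6*10)/56) = (-(-455)/(-4 + 15))*((-7 - 60)*(1/56)) = (-(-455)/11)*(-67*1/56) = -(-455)/11*(-67/56) = -35*(-13/11)*(-67/56) = (455/11)*(-67/56) = -4355/88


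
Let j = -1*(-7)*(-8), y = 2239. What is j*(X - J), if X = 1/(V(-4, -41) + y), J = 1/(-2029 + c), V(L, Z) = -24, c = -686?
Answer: -55216/1202745 ≈ -0.045908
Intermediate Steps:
j = -56 (j = 7*(-8) = -56)
J = -1/2715 (J = 1/(-2029 - 686) = 1/(-2715) = -1/2715 ≈ -0.00036832)
X = 1/2215 (X = 1/(-24 + 2239) = 1/2215 ≈ 0.00045147)
j*(X - J) = -56*(1/2215 - 1*(-1/2715)) = -56*(1/2215 + 1/2715) = -56*986/1202745 = -55216/1202745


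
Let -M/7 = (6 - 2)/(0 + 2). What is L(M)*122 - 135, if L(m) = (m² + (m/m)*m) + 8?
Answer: 23045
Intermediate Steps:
M = -14 (M = -7*(6 - 2)/(0 + 2) = -28/2 = -7*2 = -14)
L(m) = 8 + m + m² (L(m) = (m² + 1*m) + 8 = (m² + m) + 8 = (m + m²) + 8 = 8 + m + m²)
L(M)*122 - 135 = (8 - 14 + (-14)²)*122 - 135 = (8 - 14 + 196)*122 - 135 = 190*122 - 135 = 23180 - 135 = 23045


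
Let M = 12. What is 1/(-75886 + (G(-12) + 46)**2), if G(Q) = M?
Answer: -1/72522 ≈ -1.3789e-5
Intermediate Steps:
G(Q) = 12
1/(-75886 + (G(-12) + 46)**2) = 1/(-75886 + (12 + 46)**2) = 1/(-75886 + 58**2) = 1/(-75886 + 3364) = 1/(-72522) = -1/72522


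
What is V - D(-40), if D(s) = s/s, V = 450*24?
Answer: 10799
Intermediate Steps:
V = 10800
D(s) = 1
V - D(-40) = 10800 - 1*1 = 10800 - 1 = 10799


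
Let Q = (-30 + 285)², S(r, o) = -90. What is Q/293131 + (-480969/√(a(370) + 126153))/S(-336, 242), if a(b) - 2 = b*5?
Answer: 3825/17243 + 53441*√128005/1280050 ≈ 15.159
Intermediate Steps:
a(b) = 2 + 5*b (a(b) = 2 + b*5 = 2 + 5*b)
Q = 65025 (Q = 255² = 65025)
Q/293131 + (-480969/√(a(370) + 126153))/S(-336, 242) = 65025/293131 - 480969/√((2 + 5*370) + 126153)/(-90) = 65025*(1/293131) - 480969/√((2 + 1850) + 126153)*(-1/90) = 3825/17243 - 480969/√(1852 + 126153)*(-1/90) = 3825/17243 - 480969*√128005/128005*(-1/90) = 3825/17243 + 53441*√128005/1280050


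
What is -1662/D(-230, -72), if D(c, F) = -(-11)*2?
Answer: -831/11 ≈ -75.545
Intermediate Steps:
D(c, F) = 22 (D(c, F) = -1*(-22) = 22)
-1662/D(-230, -72) = -1662/22 = -1662*1/22 = -831/11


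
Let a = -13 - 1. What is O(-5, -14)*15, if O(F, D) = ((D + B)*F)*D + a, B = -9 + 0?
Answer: -24360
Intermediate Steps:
B = -9
a = -14
O(F, D) = -14 + D*F*(-9 + D) (O(F, D) = ((D - 9)*F)*D - 14 = ((-9 + D)*F)*D - 14 = (F*(-9 + D))*D - 14 = D*F*(-9 + D) - 14 = -14 + D*F*(-9 + D))
O(-5, -14)*15 = (-14 - 5*(-14)**2 - 9*(-14)*(-5))*15 = (-14 - 5*196 - 630)*15 = (-14 - 980 - 630)*15 = -1624*15 = -24360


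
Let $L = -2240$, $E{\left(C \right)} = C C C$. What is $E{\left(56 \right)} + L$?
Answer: $173376$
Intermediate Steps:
$E{\left(C \right)} = C^{3}$ ($E{\left(C \right)} = C^{2} C = C^{3}$)
$E{\left(56 \right)} + L = 56^{3} - 2240 = 175616 - 2240 = 173376$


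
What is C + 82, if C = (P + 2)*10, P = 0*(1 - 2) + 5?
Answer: 152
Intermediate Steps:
P = 5 (P = 0*(-1) + 5 = 0 + 5 = 5)
C = 70 (C = (5 + 2)*10 = 7*10 = 70)
C + 82 = 70 + 82 = 152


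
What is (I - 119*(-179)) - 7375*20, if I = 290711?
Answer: 164512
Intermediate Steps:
(I - 119*(-179)) - 7375*20 = (290711 - 119*(-179)) - 7375*20 = (290711 + 21301) - 147500 = 312012 - 147500 = 164512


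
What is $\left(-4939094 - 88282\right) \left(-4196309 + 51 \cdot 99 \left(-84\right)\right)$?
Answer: $23228613754800$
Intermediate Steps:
$\left(-4939094 - 88282\right) \left(-4196309 + 51 \cdot 99 \left(-84\right)\right) = - 5027376 \left(-4196309 + 5049 \left(-84\right)\right) = - 5027376 \left(-4196309 - 424116\right) = \left(-5027376\right) \left(-4620425\right) = 23228613754800$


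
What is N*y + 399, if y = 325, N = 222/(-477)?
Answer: 39391/159 ≈ 247.74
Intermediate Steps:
N = -74/159 (N = 222*(-1/477) = -74/159 ≈ -0.46541)
N*y + 399 = -74/159*325 + 399 = -24050/159 + 399 = 39391/159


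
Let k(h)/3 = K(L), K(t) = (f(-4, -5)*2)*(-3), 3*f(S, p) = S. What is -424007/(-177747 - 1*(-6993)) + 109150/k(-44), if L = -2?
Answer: 517999313/113836 ≈ 4550.4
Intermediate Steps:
f(S, p) = S/3
K(t) = 8 (K(t) = (((⅓)*(-4))*2)*(-3) = -4/3*2*(-3) = -8/3*(-3) = 8)
k(h) = 24 (k(h) = 3*8 = 24)
-424007/(-177747 - 1*(-6993)) + 109150/k(-44) = -424007/(-177747 - 1*(-6993)) + 109150/24 = -424007/(-177747 + 6993) + 109150*(1/24) = -424007/(-170754) + 54575/12 = -424007*(-1/170754) + 54575/12 = 424007/170754 + 54575/12 = 517999313/113836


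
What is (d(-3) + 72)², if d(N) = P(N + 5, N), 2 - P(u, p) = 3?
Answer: 5041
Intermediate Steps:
P(u, p) = -1 (P(u, p) = 2 - 1*3 = 2 - 3 = -1)
d(N) = -1
(d(-3) + 72)² = (-1 + 72)² = 71² = 5041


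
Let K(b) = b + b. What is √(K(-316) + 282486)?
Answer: √281854 ≈ 530.90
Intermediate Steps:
K(b) = 2*b
√(K(-316) + 282486) = √(2*(-316) + 282486) = √(-632 + 282486) = √281854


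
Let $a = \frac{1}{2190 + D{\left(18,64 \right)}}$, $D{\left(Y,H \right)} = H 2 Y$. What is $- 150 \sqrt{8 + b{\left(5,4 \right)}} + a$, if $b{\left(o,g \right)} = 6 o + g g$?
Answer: $\frac{1}{4494} - 450 \sqrt{6} \approx -1102.3$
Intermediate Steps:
$D{\left(Y,H \right)} = 2 H Y$
$b{\left(o,g \right)} = g^{2} + 6 o$ ($b{\left(o,g \right)} = 6 o + g^{2} = g^{2} + 6 o$)
$a = \frac{1}{4494}$ ($a = \frac{1}{2190 + 2 \cdot 64 \cdot 18} = \frac{1}{2190 + 2304} = \frac{1}{4494} \approx 0.00022252$)
$- 150 \sqrt{8 + b{\left(5,4 \right)}} + a = - 150 \sqrt{8 + \left(4^{2} + 6 \cdot 5\right)} + \frac{1}{4494} = - 150 \sqrt{8 + \left(16 + 30\right)} + \frac{1}{4494} = - 150 \sqrt{8 + 46} + \frac{1}{4494} = - 150 \sqrt{54} + \frac{1}{4494} = - 150 \cdot 3 \sqrt{6} + \frac{1}{4494} = - 450 \sqrt{6} + \frac{1}{4494} = \frac{1}{4494} - 450 \sqrt{6}$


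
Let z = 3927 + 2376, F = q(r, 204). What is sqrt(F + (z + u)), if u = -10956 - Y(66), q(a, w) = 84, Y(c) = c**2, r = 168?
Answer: 5*I*sqrt(357) ≈ 94.472*I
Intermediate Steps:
F = 84
z = 6303
u = -15312 (u = -10956 - 1*66**2 = -10956 - 1*4356 = -10956 - 4356 = -15312)
sqrt(F + (z + u)) = sqrt(84 + (6303 - 15312)) = sqrt(84 - 9009) = sqrt(-8925) = 5*I*sqrt(357)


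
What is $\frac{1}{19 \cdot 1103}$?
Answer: $\frac{1}{20957} \approx 4.7717 \cdot 10^{-5}$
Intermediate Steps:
$\frac{1}{19 \cdot 1103} = \frac{1}{20957}$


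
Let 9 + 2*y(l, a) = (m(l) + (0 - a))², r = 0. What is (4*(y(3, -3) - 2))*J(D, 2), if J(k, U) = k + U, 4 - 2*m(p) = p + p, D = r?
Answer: -36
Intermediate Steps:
D = 0
m(p) = 2 - p (m(p) = 2 - (p + p)/2 = 2 - p)
y(l, a) = -9/2 + (2 - a - l)²/2 (y(l, a) = -9/2 + ((2 - l) + (0 - a))²/2 = -9/2 + ((2 - l) - a)²/2 = -9/2 + (2 - a - l)²/2)
J(k, U) = U + k
(4*(y(3, -3) - 2))*J(D, 2) = (4*((-9/2 + (-2 - 3 + 3)²/2) - 2))*(2 + 0) = (4*((-9/2 + (½)*(-2)²) - 2))*2 = (4*((-9/2 + (½)*4) - 2))*2 = (4*((-9/2 + 2) - 2))*2 = (4*(-5/2 - 2))*2 = (4*(-9/2))*2 = -18*2 = -36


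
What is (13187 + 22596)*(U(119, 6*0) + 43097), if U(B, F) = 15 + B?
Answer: 1546934873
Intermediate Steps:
(13187 + 22596)*(U(119, 6*0) + 43097) = (13187 + 22596)*((15 + 119) + 43097) = 35783*(134 + 43097) = 35783*43231 = 1546934873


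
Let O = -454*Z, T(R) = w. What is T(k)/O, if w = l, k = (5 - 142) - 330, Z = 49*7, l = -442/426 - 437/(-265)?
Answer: -17258/4394864145 ≈ -3.9269e-6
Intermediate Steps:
l = 34516/56445 (l = -442*1/426 - 437*(-1/265) = -221/213 + 437/265 = 34516/56445 ≈ 0.61150)
Z = 343
k = -467 (k = -137 - 330 = -467)
w = 34516/56445 ≈ 0.61150
T(R) = 34516/56445
O = -155722 (O = -454*343 = -155722)
T(k)/O = (34516/56445)/(-155722) = (34516/56445)*(-1/155722) = -17258/4394864145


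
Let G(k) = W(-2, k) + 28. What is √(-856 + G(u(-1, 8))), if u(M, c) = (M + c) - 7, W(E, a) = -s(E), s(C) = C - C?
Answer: 6*I*√23 ≈ 28.775*I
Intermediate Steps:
s(C) = 0
W(E, a) = 0 (W(E, a) = -1*0 = 0)
u(M, c) = -7 + M + c
G(k) = 28 (G(k) = 0 + 28 = 28)
√(-856 + G(u(-1, 8))) = √(-856 + 28) = √(-828) = 6*I*√23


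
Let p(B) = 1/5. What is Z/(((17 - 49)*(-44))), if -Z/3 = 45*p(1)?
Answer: -27/1408 ≈ -0.019176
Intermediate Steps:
p(B) = ⅕
Z = -27 (Z = -135/5 = -3*9 = -27)
Z/(((17 - 49)*(-44))) = -27*(-1/(44*(17 - 49))) = -27/((-32*(-44))) = -27/1408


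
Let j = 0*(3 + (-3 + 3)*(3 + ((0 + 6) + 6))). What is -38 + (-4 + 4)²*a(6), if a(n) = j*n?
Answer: -38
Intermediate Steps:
j = 0 (j = 0*(3 + 0*(3 + (6 + 6))) = 0*(3 + 0*(3 + 12)) = 0*(3 + 0*15) = 0*(3 + 0) = 0*3 = 0)
a(n) = 0 (a(n) = 0*n = 0)
-38 + (-4 + 4)²*a(6) = -38 + (-4 + 4)²*0 = -38 + 0²*0 = -38 + 0*0 = -38 + 0 = -38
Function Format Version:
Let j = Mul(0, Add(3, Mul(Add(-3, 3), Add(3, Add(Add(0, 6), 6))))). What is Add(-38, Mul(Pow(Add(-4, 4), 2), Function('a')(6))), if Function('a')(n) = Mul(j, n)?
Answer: -38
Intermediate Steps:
j = 0 (j = Mul(0, Add(3, Mul(0, Add(3, Add(6, 6))))) = Mul(0, Add(3, Mul(0, Add(3, 12)))) = Mul(0, Add(3, Mul(0, 15))) = Mul(0, Add(3, 0)) = Mul(0, 3) = 0)
Function('a')(n) = 0 (Function('a')(n) = Mul(0, n) = 0)
Add(-38, Mul(Pow(Add(-4, 4), 2), Function('a')(6))) = Add(-38, Mul(Pow(Add(-4, 4), 2), 0)) = Add(-38, Mul(Pow(0, 2), 0)) = Add(-38, Mul(0, 0)) = Add(-38, 0) = -38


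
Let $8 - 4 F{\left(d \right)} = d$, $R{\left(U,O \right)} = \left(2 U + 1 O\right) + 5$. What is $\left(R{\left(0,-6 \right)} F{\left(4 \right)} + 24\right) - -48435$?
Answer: $48458$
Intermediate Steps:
$R{\left(U,O \right)} = 5 + O + 2 U$ ($R{\left(U,O \right)} = \left(2 U + O\right) + 5 = \left(O + 2 U\right) + 5 = 5 + O + 2 U$)
$F{\left(d \right)} = 2 - \frac{d}{4}$
$\left(R{\left(0,-6 \right)} F{\left(4 \right)} + 24\right) - -48435 = \left(\left(5 - 6 + 2 \cdot 0\right) \left(2 - 1\right) + 24\right) - -48435 = \left(\left(5 - 6 + 0\right) \left(2 - 1\right) + 24\right) + 48435 = \left(\left(-1\right) 1 + 24\right) + 48435 = \left(-1 + 24\right) + 48435 = 23 + 48435 = 48458$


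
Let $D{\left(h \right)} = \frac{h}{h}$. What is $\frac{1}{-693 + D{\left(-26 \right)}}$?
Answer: $- \frac{1}{692} \approx -0.0014451$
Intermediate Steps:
$D{\left(h \right)} = 1$
$\frac{1}{-693 + D{\left(-26 \right)}} = \frac{1}{-693 + 1} = \frac{1}{-692} = - \frac{1}{692}$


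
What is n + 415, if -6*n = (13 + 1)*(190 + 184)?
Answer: -1373/3 ≈ -457.67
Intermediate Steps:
n = -2618/3 (n = -(13 + 1)*(190 + 184)/6 = -7*374/3 = -1/6*5236 = -2618/3 ≈ -872.67)
n + 415 = -2618/3 + 415 = -1373/3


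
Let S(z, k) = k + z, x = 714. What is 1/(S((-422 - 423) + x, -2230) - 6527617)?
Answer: -1/6529978 ≈ -1.5314e-7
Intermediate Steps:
1/(S((-422 - 423) + x, -2230) - 6527617) = 1/((-2230 + ((-422 - 423) + 714)) - 6527617) = 1/((-2230 + (-845 + 714)) - 6527617) = 1/((-2230 - 131) - 6527617) = 1/(-2361 - 6527617) = 1/(-6529978) = -1/6529978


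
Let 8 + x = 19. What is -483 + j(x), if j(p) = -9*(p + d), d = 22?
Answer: -780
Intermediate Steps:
x = 11 (x = -8 + 19 = 11)
j(p) = -198 - 9*p (j(p) = -9*(p + 22) = -9*(22 + p) = -198 - 9*p)
-483 + j(x) = -483 + (-198 - 9*11) = -483 + (-198 - 99) = -483 - 297 = -780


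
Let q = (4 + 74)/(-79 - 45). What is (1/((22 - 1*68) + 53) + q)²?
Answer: 44521/188356 ≈ 0.23637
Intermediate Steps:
q = -39/62 (q = 78/(-124) = 78*(-1/124) = -39/62 ≈ -0.62903)
(1/((22 - 1*68) + 53) + q)² = (1/((22 - 1*68) + 53) - 39/62)² = (1/((22 - 68) + 53) - 39/62)² = (1/(-46 + 53) - 39/62)² = (1/7 - 39/62)² = (⅐ - 39/62)² = (-211/434)² = 44521/188356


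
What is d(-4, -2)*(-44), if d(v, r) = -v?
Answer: -176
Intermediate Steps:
d(-4, -2)*(-44) = -1*(-4)*(-44) = 4*(-44) = -176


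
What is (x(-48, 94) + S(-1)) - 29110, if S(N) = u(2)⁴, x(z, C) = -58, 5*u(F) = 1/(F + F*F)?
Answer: -23626079999/810000 ≈ -29168.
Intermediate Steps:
u(F) = 1/(5*(F + F²)) (u(F) = 1/(5*(F + F*F)) = 1/(5*(F + F²)))
S(N) = 1/810000 (S(N) = ((⅕)/(2*(1 + 2)))⁴ = ((⅕)*(½)/3)⁴ = ((⅕)*(½)*(⅓))⁴ = (1/30)⁴ = 1/810000)
(x(-48, 94) + S(-1)) - 29110 = (-58 + 1/810000) - 29110 = -46979999/810000 - 29110 = -23626079999/810000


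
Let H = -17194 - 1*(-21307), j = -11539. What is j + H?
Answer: -7426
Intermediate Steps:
H = 4113 (H = -17194 + 21307 = 4113)
j + H = -11539 + 4113 = -7426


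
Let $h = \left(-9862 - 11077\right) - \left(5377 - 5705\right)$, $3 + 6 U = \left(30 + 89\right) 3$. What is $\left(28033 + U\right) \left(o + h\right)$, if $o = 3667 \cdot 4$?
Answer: $-166950756$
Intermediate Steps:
$U = 59$ ($U = - \frac{1}{2} + \frac{\left(30 + 89\right) 3}{6} = - \frac{1}{2} + \frac{119 \cdot 3}{6} = - \frac{1}{2} + \frac{1}{6} \cdot 357 = - \frac{1}{2} + \frac{119}{2} = 59$)
$o = 14668$
$h = -20611$ ($h = \left(-9862 - 11077\right) - -328 = -20939 + 328 = -20611$)
$\left(28033 + U\right) \left(o + h\right) = \left(28033 + 59\right) \left(14668 - 20611\right) = 28092 \left(-5943\right) = -166950756$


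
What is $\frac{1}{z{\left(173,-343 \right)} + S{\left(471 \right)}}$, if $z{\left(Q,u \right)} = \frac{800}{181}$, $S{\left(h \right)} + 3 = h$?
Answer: $\frac{181}{85508} \approx 0.0021168$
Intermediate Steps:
$S{\left(h \right)} = -3 + h$
$z{\left(Q,u \right)} = \frac{800}{181}$ ($z{\left(Q,u \right)} = 800 \cdot \frac{1}{181} = \frac{800}{181}$)
$\frac{1}{z{\left(173,-343 \right)} + S{\left(471 \right)}} = \frac{1}{\frac{800}{181} + \left(-3 + 471\right)} = \frac{1}{\frac{800}{181} + 468} = \frac{1}{\frac{85508}{181}} = \frac{181}{85508}$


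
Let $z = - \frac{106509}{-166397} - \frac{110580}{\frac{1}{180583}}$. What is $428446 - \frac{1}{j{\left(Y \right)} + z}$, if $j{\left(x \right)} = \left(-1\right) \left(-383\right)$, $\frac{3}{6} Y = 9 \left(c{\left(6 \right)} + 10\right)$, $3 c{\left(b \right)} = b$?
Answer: $\frac{1423623097308421265317}{3322759688055020} \approx 4.2845 \cdot 10^{5}$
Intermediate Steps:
$c{\left(b \right)} = \frac{b}{3}$
$Y = 216$ ($Y = 2 \cdot 9 \left(\frac{1}{3} \cdot 6 + 10\right) = 2 \cdot 9 \left(2 + 10\right) = 2 \cdot 9 \cdot 12 = 2 \cdot 108 = 216$)
$j{\left(x \right)} = 383$
$z = - \frac{3322759751785071}{166397}$ ($z = \left(-106509\right) \left(- \frac{1}{166397}\right) - 110580 \frac{1}{\frac{1}{180583}} = \frac{106509}{166397} - 19968868140 = - \frac{3322759751785071}{166397} \approx -1.9969 \cdot 10^{10}$)
$428446 - \frac{1}{j{\left(Y \right)} + z} = 428446 - \frac{1}{383 - \frac{3322759751785071}{166397}} = 428446 - \frac{1}{- \frac{3322759688055020}{166397}} = 428446 - - \frac{166397}{3322759688055020} = 428446 + \frac{166397}{3322759688055020} = \frac{1423623097308421265317}{3322759688055020}$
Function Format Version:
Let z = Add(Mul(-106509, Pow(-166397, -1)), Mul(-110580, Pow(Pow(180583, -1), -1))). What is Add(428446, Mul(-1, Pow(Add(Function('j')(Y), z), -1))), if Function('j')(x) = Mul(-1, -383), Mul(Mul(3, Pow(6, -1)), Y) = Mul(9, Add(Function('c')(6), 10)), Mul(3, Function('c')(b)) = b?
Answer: Rational(1423623097308421265317, 3322759688055020) ≈ 4.2845e+5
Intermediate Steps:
Function('c')(b) = Mul(Rational(1, 3), b)
Y = 216 (Y = Mul(2, Mul(9, Add(Mul(Rational(1, 3), 6), 10))) = Mul(2, Mul(9, Add(2, 10))) = Mul(2, Mul(9, 12)) = Mul(2, 108) = 216)
Function('j')(x) = 383
z = Rational(-3322759751785071, 166397) (z = Add(Mul(-106509, Rational(-1, 166397)), Mul(-110580, Pow(Rational(1, 180583), -1))) = Add(Rational(106509, 166397), Mul(-110580, 180583)) = Add(Rational(106509, 166397), -19968868140) = Rational(-3322759751785071, 166397) ≈ -1.9969e+10)
Add(428446, Mul(-1, Pow(Add(Function('j')(Y), z), -1))) = Add(428446, Mul(-1, Pow(Add(383, Rational(-3322759751785071, 166397)), -1))) = Add(428446, Mul(-1, Pow(Rational(-3322759688055020, 166397), -1))) = Add(428446, Mul(-1, Rational(-166397, 3322759688055020))) = Add(428446, Rational(166397, 3322759688055020)) = Rational(1423623097308421265317, 3322759688055020)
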